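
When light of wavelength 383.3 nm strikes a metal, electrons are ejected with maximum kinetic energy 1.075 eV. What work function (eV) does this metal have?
2.16 eV

From Einstein's photoelectric equation: KE_max = hf - φ = hc/λ - φ

Rearranging for φ:
φ = hc/λ - KE_max

Calculate photon energy:
E_photon = hc/λ = 3.2347 eV

Therefore:
φ = 3.2347 - 1.075 = 2.16 eV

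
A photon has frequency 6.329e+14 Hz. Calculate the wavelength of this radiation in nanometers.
473.68 nm

Using the wave equation: c = fλ

Solving for wavelength:
λ = c/f = (3×10⁸ m/s) / (6.329e+14 Hz)
λ = 473.68 nm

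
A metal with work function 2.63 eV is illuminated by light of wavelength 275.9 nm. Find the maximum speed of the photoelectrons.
8.0970e+05 m/s

First, find the maximum kinetic energy:
E_photon = hc/λ = 4.4938 eV
KE_max = E_photon - φ = 4.4938 - 2.63 = 1.8638 eV

Convert to Joules: KE_max = 1.8638 × 1.602×10⁻¹⁹ J = 2.9862e-19 J

Then use KE = ½mv² to find velocity:
v = √(2·KE/m) = √(2 × 2.9862e-19 J / 9.109e-31 kg)
v = 8.0970e+05 m/s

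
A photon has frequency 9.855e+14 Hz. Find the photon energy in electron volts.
4.0757 eV

Using E = hf:

E = hf = (6.626×10⁻³⁴ J·s)(9.855e+14 Hz)
E = 4.0757 eV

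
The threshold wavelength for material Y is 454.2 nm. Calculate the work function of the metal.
2.73 eV

At the threshold wavelength, photon energy equals work function:
φ = hc/λ₀

Calculating:
φ = (6.626×10⁻³⁴ J·s)(3×10⁸ m/s) / (454.2×10⁻⁹ m)
φ = 2.73 eV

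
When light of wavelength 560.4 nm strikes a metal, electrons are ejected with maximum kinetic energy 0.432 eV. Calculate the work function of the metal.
1.78 eV

From Einstein's photoelectric equation: KE_max = hf - φ = hc/λ - φ

Rearranging for φ:
φ = hc/λ - KE_max

Calculate photon energy:
E_photon = hc/λ = 2.2124 eV

Therefore:
φ = 2.2124 - 0.432 = 1.78 eV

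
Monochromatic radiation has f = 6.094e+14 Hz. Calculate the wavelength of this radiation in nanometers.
491.95 nm

Using the wave equation: c = fλ

Solving for wavelength:
λ = c/f = (3×10⁸ m/s) / (6.094e+14 Hz)
λ = 491.95 nm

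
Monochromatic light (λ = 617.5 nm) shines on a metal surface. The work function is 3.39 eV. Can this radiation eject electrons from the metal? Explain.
No

For photoemission, the photon energy must exceed the work function.

Photon energy: E = hc/λ = 2.0078 eV
Work function: φ = 3.39 eV

Since E_photon (2.0078 eV) < φ (3.39 eV), photoemission will NOT occur.
The threshold wavelength is λ₀ = hc/φ = 365.7 nm.
Since 617.5 nm > 365.7 nm, the photons lack sufficient energy.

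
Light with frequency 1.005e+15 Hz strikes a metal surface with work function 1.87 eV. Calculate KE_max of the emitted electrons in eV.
2.2863 eV

Using Einstein's photoelectric equation: KE_max = hf - φ

First, calculate the photon energy:
E_photon = hf = (6.626×10⁻³⁴ J·s)(1.005e+15 Hz)
E_photon = 4.1563 eV

Then, the maximum kinetic energy:
KE_max = E_photon - φ = 4.1563 eV - 1.87 eV = 2.2863 eV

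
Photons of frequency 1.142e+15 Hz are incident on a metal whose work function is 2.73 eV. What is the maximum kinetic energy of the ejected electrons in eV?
1.9929 eV

Using Einstein's photoelectric equation: KE_max = hf - φ

First, calculate the photon energy:
E_photon = hf = (6.626×10⁻³⁴ J·s)(1.142e+15 Hz)
E_photon = 4.7229 eV

Then, the maximum kinetic energy:
KE_max = E_photon - φ = 4.7229 eV - 2.73 eV = 1.9929 eV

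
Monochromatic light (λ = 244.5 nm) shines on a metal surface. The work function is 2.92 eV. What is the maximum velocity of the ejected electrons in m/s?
8.6984e+05 m/s

First, find the maximum kinetic energy:
E_photon = hc/λ = 5.0709 eV
KE_max = E_photon - φ = 5.0709 - 2.92 = 2.1509 eV

Convert to Joules: KE_max = 2.1509 × 1.602×10⁻¹⁹ J = 3.4462e-19 J

Then use KE = ½mv² to find velocity:
v = √(2·KE/m) = √(2 × 3.4462e-19 J / 9.109e-31 kg)
v = 8.6984e+05 m/s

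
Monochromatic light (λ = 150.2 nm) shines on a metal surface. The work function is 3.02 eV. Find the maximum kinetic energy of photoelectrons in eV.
5.2346 eV

Using Einstein's photoelectric equation: KE_max = hf - φ = hc/λ - φ

First, calculate the photon energy:
E_photon = hc/λ = (6.626×10⁻³⁴ J·s)(3×10⁸ m/s) / (150.2×10⁻⁹ m)
E_photon = 8.2546 eV

Then, the maximum kinetic energy:
KE_max = E_photon - φ = 8.2546 eV - 3.02 eV = 5.2346 eV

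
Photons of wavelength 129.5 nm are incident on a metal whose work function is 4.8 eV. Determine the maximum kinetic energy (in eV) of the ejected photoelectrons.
4.7741 eV

Using Einstein's photoelectric equation: KE_max = hf - φ = hc/λ - φ

First, calculate the photon energy:
E_photon = hc/λ = (6.626×10⁻³⁴ J·s)(3×10⁸ m/s) / (129.5×10⁻⁹ m)
E_photon = 9.5741 eV

Then, the maximum kinetic energy:
KE_max = E_photon - φ = 9.5741 eV - 4.8 eV = 4.7741 eV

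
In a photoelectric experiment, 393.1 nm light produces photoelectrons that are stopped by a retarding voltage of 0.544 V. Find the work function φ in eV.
2.61 eV

The stopping potential gives the maximum kinetic energy: KE_max = eV_s = 0.544 eV

From Einstein's photoelectric equation: KE_max = hc/λ - φ
Rearranging: φ = hc/λ - KE_max

Calculate photon energy:
E_photon = hc/λ = (6.626×10⁻³⁴ J·s)(3×10⁸ m/s) / (393.1×10⁻⁹ m) = 3.1540 eV

Therefore:
φ = 3.1540 - 0.544 = 2.61 eV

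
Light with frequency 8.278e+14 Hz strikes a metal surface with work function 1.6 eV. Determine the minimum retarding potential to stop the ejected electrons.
1.8235 V

The stopping potential V_s satisfies: eV_s = KE_max

First, find KE_max using Einstein's equation:
E_photon = hf = (6.626×10⁻³⁴ J·s)(8.278e+14 Hz) = 3.4235 eV
KE_max = E_photon - φ = 3.4235 - 1.6 = 1.8235 eV

Since eV_s = KE_max:
V_s = KE_max/e = 1.8235 V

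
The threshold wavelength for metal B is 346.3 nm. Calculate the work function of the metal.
3.58 eV

At the threshold wavelength, photon energy equals work function:
φ = hc/λ₀

Calculating:
φ = (6.626×10⁻³⁴ J·s)(3×10⁸ m/s) / (346.3×10⁻⁹ m)
φ = 3.58 eV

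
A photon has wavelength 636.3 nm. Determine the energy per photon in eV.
1.9485 eV

Using E = hf = hc/λ:

E = hc/λ = (6.626×10⁻³⁴ J·s)(3×10⁸ m/s) / (636.3×10⁻⁹ m)
E = 1.9485 eV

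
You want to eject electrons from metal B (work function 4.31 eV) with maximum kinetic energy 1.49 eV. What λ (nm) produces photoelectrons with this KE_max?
213.77 nm

From Einstein's equation: KE_max = hc/λ - φ

Rearranging for λ:
hc/λ = KE_max + φ
λ = hc/(KE_max + φ)

Required photon energy:
E_photon = KE_max + φ = 1.49 + 4.31 = 5.80 eV

Required wavelength:
λ = hc/E_photon = (6.626×10⁻³⁴)(3×10⁸) / (5.80 × 1.602×10⁻¹⁹)
λ = 213.77 nm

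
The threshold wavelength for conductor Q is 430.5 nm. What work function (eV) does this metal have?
2.88 eV

At the threshold wavelength, photon energy equals work function:
φ = hc/λ₀

Calculating:
φ = (6.626×10⁻³⁴ J·s)(3×10⁸ m/s) / (430.5×10⁻⁹ m)
φ = 2.88 eV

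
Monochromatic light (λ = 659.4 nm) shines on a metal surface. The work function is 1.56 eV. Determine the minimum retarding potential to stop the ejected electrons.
0.3203 V

The stopping potential V_s satisfies: eV_s = KE_max

First, find KE_max using Einstein's equation:
E_photon = hc/λ = 1.8803 eV
KE_max = E_photon - φ = 1.8803 - 1.56 = 0.3203 eV

Since eV_s = KE_max:
V_s = KE_max/e = 0.3203 V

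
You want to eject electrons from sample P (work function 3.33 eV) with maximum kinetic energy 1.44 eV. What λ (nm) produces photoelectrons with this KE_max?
259.92 nm

From Einstein's equation: KE_max = hc/λ - φ

Rearranging for λ:
hc/λ = KE_max + φ
λ = hc/(KE_max + φ)

Required photon energy:
E_photon = KE_max + φ = 1.44 + 3.33 = 4.77 eV

Required wavelength:
λ = hc/E_photon = (6.626×10⁻³⁴)(3×10⁸) / (4.77 × 1.602×10⁻¹⁹)
λ = 259.92 nm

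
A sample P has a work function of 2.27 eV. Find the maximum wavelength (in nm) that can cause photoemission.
546.19 nm

The threshold wavelength is when the photon energy equals the work function:
hc/λ₀ = φ

Solving for λ₀:
λ₀ = hc/φ = (6.626×10⁻³⁴ J·s)(3×10⁸ m/s) / (2.27 eV × 1.602×10⁻¹⁹ J/eV)
λ₀ = 546.19 nm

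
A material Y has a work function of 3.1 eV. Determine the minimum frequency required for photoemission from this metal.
7.4958e+14 Hz

The threshold frequency is when the photon energy equals the work function:
hf₀ = φ

Solving for f₀:
f₀ = φ/h = (3.1 eV × 1.602×10⁻¹⁹ J/eV) / (6.626×10⁻³⁴ J·s)
f₀ = 7.4958e+14 Hz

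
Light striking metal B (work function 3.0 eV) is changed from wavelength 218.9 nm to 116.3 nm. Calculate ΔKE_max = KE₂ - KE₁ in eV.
4.9968 eV

Using Einstein's equation: KE_max = hc/λ - φ

For λ₁ = 218.9 nm:
KE₁ = hc/λ₁ - φ = 5.6640 - 3.0 = 2.6640 eV

For λ₂ = 116.3 nm:
KE₂ = hc/λ₂ - φ = 10.6607 - 3.0 = 7.6607 eV

Change in KE:
ΔKE = KE₂ - KE₁ = 7.6607 - 2.6640 = 4.9968 eV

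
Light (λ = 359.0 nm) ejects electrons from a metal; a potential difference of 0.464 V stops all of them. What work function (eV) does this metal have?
2.99 eV

The stopping potential gives the maximum kinetic energy: KE_max = eV_s = 0.464 eV

From Einstein's photoelectric equation: KE_max = hc/λ - φ
Rearranging: φ = hc/λ - KE_max

Calculate photon energy:
E_photon = hc/λ = (6.626×10⁻³⁴ J·s)(3×10⁸ m/s) / (359.0×10⁻⁹ m) = 3.4536 eV

Therefore:
φ = 3.4536 - 0.464 = 2.99 eV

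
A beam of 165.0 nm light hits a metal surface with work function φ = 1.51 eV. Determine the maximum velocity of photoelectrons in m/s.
1.4533e+06 m/s

First, find the maximum kinetic energy:
E_photon = hc/λ = 7.5142 eV
KE_max = E_photon - φ = 7.5142 - 1.51 = 6.0042 eV

Convert to Joules: KE_max = 6.0042 × 1.602×10⁻¹⁹ J = 9.6198e-19 J

Then use KE = ½mv² to find velocity:
v = √(2·KE/m) = √(2 × 9.6198e-19 J / 9.109e-31 kg)
v = 1.4533e+06 m/s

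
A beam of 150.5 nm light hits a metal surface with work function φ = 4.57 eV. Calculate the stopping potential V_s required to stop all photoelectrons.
3.6682 V

The stopping potential V_s satisfies: eV_s = KE_max

First, find KE_max using Einstein's equation:
E_photon = hc/λ = 8.2382 eV
KE_max = E_photon - φ = 8.2382 - 4.57 = 3.6682 eV

Since eV_s = KE_max:
V_s = KE_max/e = 3.6682 V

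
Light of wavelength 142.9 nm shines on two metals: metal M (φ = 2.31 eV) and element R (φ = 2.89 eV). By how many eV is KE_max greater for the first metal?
0.5800 eV

Using KE_max = hc/λ - φ for each metal:

Photon energy: E = hc/λ = 8.6763 eV

For metal M (φ₁ = 2.31 eV):
KE₁ = E - φ₁ = 8.6763 - 2.31 = 6.3663 eV

For element R (φ₂ = 2.89 eV):
KE₂ = E - φ₂ = 8.6763 - 2.89 = 5.7863 eV

Difference:
ΔKE = KE₁ - KE₂ = 6.3663 - 5.7863 = 0.5800 eV

Note: The difference equals the difference in work functions: 2.89 - 2.31 = 0.58 eV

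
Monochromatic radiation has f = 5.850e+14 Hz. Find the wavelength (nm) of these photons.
512.47 nm

Using the wave equation: c = fλ

Solving for wavelength:
λ = c/f = (3×10⁸ m/s) / (5.850e+14 Hz)
λ = 512.47 nm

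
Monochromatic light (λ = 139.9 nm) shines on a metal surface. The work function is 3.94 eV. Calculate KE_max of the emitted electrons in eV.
4.9223 eV

Using Einstein's photoelectric equation: KE_max = hf - φ = hc/λ - φ

First, calculate the photon energy:
E_photon = hc/λ = (6.626×10⁻³⁴ J·s)(3×10⁸ m/s) / (139.9×10⁻⁹ m)
E_photon = 8.8623 eV

Then, the maximum kinetic energy:
KE_max = E_photon - φ = 8.8623 eV - 3.94 eV = 4.9223 eV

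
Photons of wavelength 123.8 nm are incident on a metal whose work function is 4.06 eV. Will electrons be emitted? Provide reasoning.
Yes

For photoemission, the photon energy must exceed the work function.

Photon energy: E = hc/λ = 10.0149 eV
Work function: φ = 4.06 eV

Since E_photon (10.0149 eV) > φ (4.06 eV), photoemission WILL occur.
The threshold wavelength is λ₀ = hc/φ = 305.4 nm.
Since 123.8 nm < 305.4 nm, the light has sufficient energy.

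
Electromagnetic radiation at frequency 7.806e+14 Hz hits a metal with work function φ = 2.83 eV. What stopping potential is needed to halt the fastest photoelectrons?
0.3983 V

The stopping potential V_s satisfies: eV_s = KE_max

First, find KE_max using Einstein's equation:
E_photon = hf = (6.626×10⁻³⁴ J·s)(7.806e+14 Hz) = 3.2283 eV
KE_max = E_photon - φ = 3.2283 - 2.83 = 0.3983 eV

Since eV_s = KE_max:
V_s = KE_max/e = 0.3983 V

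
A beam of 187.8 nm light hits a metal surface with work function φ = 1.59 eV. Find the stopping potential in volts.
5.0119 V

The stopping potential V_s satisfies: eV_s = KE_max

First, find KE_max using Einstein's equation:
E_photon = hc/λ = 6.6019 eV
KE_max = E_photon - φ = 6.6019 - 1.59 = 5.0119 eV

Since eV_s = KE_max:
V_s = KE_max/e = 5.0119 V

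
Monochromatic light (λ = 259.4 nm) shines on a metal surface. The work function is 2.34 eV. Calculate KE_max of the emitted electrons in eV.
2.4397 eV

Using Einstein's photoelectric equation: KE_max = hf - φ = hc/λ - φ

First, calculate the photon energy:
E_photon = hc/λ = (6.626×10⁻³⁴ J·s)(3×10⁸ m/s) / (259.4×10⁻⁹ m)
E_photon = 4.7797 eV

Then, the maximum kinetic energy:
KE_max = E_photon - φ = 4.7797 eV - 2.34 eV = 2.4397 eV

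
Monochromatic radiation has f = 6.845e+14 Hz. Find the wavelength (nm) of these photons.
437.97 nm

Using the wave equation: c = fλ

Solving for wavelength:
λ = c/f = (3×10⁸ m/s) / (6.845e+14 Hz)
λ = 437.97 nm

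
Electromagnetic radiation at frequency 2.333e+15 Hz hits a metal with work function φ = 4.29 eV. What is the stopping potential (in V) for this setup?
5.3585 V

The stopping potential V_s satisfies: eV_s = KE_max

First, find KE_max using Einstein's equation:
E_photon = hf = (6.626×10⁻³⁴ J·s)(2.333e+15 Hz) = 9.6485 eV
KE_max = E_photon - φ = 9.6485 - 4.29 = 5.3585 eV

Since eV_s = KE_max:
V_s = KE_max/e = 5.3585 V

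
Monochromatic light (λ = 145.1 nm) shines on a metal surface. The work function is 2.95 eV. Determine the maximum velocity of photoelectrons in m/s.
1.4029e+06 m/s

First, find the maximum kinetic energy:
E_photon = hc/λ = 8.5447 eV
KE_max = E_photon - φ = 8.5447 - 2.95 = 5.5947 eV

Convert to Joules: KE_max = 5.5947 × 1.602×10⁻¹⁹ J = 8.9638e-19 J

Then use KE = ½mv² to find velocity:
v = √(2·KE/m) = √(2 × 8.9638e-19 J / 9.109e-31 kg)
v = 1.4029e+06 m/s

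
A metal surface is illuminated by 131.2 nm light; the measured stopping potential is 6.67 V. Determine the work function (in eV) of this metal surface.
2.78 eV

The stopping potential gives the maximum kinetic energy: KE_max = eV_s = 6.67 eV

From Einstein's photoelectric equation: KE_max = hc/λ - φ
Rearranging: φ = hc/λ - KE_max

Calculate photon energy:
E_photon = hc/λ = (6.626×10⁻³⁴ J·s)(3×10⁸ m/s) / (131.2×10⁻⁹ m) = 9.4500 eV

Therefore:
φ = 9.4500 - 6.67 = 2.78 eV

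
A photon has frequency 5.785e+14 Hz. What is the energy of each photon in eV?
2.3925 eV

Using E = hf:

E = hf = (6.626×10⁻³⁴ J·s)(5.785e+14 Hz)
E = 2.3925 eV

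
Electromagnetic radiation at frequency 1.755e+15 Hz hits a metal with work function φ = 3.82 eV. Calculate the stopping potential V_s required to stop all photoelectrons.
3.4381 V

The stopping potential V_s satisfies: eV_s = KE_max

First, find KE_max using Einstein's equation:
E_photon = hf = (6.626×10⁻³⁴ J·s)(1.755e+15 Hz) = 7.2581 eV
KE_max = E_photon - φ = 7.2581 - 3.82 = 3.4381 eV

Since eV_s = KE_max:
V_s = KE_max/e = 3.4381 V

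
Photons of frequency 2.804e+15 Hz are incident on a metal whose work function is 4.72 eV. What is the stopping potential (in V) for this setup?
6.8764 V

The stopping potential V_s satisfies: eV_s = KE_max

First, find KE_max using Einstein's equation:
E_photon = hf = (6.626×10⁻³⁴ J·s)(2.804e+15 Hz) = 11.5964 eV
KE_max = E_photon - φ = 11.5964 - 4.72 = 6.8764 eV

Since eV_s = KE_max:
V_s = KE_max/e = 6.8764 V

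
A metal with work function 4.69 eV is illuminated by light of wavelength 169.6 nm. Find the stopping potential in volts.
2.6204 V

The stopping potential V_s satisfies: eV_s = KE_max

First, find KE_max using Einstein's equation:
E_photon = hc/λ = 7.3104 eV
KE_max = E_photon - φ = 7.3104 - 4.69 = 2.6204 eV

Since eV_s = KE_max:
V_s = KE_max/e = 2.6204 V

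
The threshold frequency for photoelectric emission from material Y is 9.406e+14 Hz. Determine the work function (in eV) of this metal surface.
3.89 eV

At the threshold frequency, photon energy equals work function:
φ = hf₀

Calculating:
φ = (6.626×10⁻³⁴ J·s)(9.406e+14 Hz)
φ = 3.89 eV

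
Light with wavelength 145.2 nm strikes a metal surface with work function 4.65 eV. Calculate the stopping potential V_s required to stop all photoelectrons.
3.8889 V

The stopping potential V_s satisfies: eV_s = KE_max

First, find KE_max using Einstein's equation:
E_photon = hc/λ = 8.5389 eV
KE_max = E_photon - φ = 8.5389 - 4.65 = 3.8889 eV

Since eV_s = KE_max:
V_s = KE_max/e = 3.8889 V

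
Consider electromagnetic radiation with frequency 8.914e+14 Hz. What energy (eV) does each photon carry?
3.6865 eV

Using E = hf:

E = hf = (6.626×10⁻³⁴ J·s)(8.914e+14 Hz)
E = 3.6865 eV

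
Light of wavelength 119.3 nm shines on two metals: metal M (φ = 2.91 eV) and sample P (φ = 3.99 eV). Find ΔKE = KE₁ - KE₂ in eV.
1.0800 eV

Using KE_max = hc/λ - φ for each metal:

Photon energy: E = hc/λ = 10.3926 eV

For metal M (φ₁ = 2.91 eV):
KE₁ = E - φ₁ = 10.3926 - 2.91 = 7.4826 eV

For sample P (φ₂ = 3.99 eV):
KE₂ = E - φ₂ = 10.3926 - 3.99 = 6.4026 eV

Difference:
ΔKE = KE₁ - KE₂ = 7.4826 - 6.4026 = 1.0800 eV

Note: The difference equals the difference in work functions: 3.99 - 2.91 = 1.08 eV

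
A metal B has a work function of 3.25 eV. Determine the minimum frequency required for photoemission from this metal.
7.8585e+14 Hz

The threshold frequency is when the photon energy equals the work function:
hf₀ = φ

Solving for f₀:
f₀ = φ/h = (3.25 eV × 1.602×10⁻¹⁹ J/eV) / (6.626×10⁻³⁴ J·s)
f₀ = 7.8585e+14 Hz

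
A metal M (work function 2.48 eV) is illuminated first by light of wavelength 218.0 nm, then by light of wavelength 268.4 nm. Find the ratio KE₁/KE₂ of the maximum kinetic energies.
1.4992

Using Einstein's equation: KE_max = hc/λ - φ

For λ₁ = 218.0 nm:
E₁ = hc/λ₁ = 5.6873 eV
KE₁ = E₁ - φ = 5.6873 - 2.48 = 3.2073 eV

For λ₂ = 268.4 nm:
E₂ = hc/λ₂ = 4.6194 eV
KE₂ = E₂ - φ = 4.6194 - 2.48 = 2.1394 eV

Ratio: KE₁/KE₂ = 3.2073/2.1394 = 1.4992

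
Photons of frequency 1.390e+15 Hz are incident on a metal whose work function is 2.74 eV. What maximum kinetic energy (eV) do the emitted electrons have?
3.0086 eV

Using Einstein's photoelectric equation: KE_max = hf - φ

First, calculate the photon energy:
E_photon = hf = (6.626×10⁻³⁴ J·s)(1.390e+15 Hz)
E_photon = 5.7486 eV

Then, the maximum kinetic energy:
KE_max = E_photon - φ = 5.7486 eV - 2.74 eV = 3.0086 eV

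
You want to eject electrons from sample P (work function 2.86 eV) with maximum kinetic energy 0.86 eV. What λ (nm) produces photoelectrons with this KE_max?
333.29 nm

From Einstein's equation: KE_max = hc/λ - φ

Rearranging for λ:
hc/λ = KE_max + φ
λ = hc/(KE_max + φ)

Required photon energy:
E_photon = KE_max + φ = 0.86 + 2.86 = 3.72 eV

Required wavelength:
λ = hc/E_photon = (6.626×10⁻³⁴)(3×10⁸) / (3.72 × 1.602×10⁻¹⁹)
λ = 333.29 nm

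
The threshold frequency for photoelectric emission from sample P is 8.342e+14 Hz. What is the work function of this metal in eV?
3.45 eV

At the threshold frequency, photon energy equals work function:
φ = hf₀

Calculating:
φ = (6.626×10⁻³⁴ J·s)(8.342e+14 Hz)
φ = 3.45 eV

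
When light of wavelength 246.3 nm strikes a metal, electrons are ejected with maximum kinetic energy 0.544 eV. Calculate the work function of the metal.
4.49 eV

From Einstein's photoelectric equation: KE_max = hf - φ = hc/λ - φ

Rearranging for φ:
φ = hc/λ - KE_max

Calculate photon energy:
E_photon = hc/λ = 5.0339 eV

Therefore:
φ = 5.0339 - 0.544 = 4.49 eV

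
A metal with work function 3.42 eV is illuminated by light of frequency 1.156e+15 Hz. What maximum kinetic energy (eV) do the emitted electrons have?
1.3608 eV

Using Einstein's photoelectric equation: KE_max = hf - φ

First, calculate the photon energy:
E_photon = hf = (6.626×10⁻³⁴ J·s)(1.156e+15 Hz)
E_photon = 4.7808 eV

Then, the maximum kinetic energy:
KE_max = E_photon - φ = 4.7808 eV - 3.42 eV = 1.3608 eV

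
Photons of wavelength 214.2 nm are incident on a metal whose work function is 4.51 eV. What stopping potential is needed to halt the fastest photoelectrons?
1.2782 V

The stopping potential V_s satisfies: eV_s = KE_max

First, find KE_max using Einstein's equation:
E_photon = hc/λ = 5.7882 eV
KE_max = E_photon - φ = 5.7882 - 4.51 = 1.2782 eV

Since eV_s = KE_max:
V_s = KE_max/e = 1.2782 V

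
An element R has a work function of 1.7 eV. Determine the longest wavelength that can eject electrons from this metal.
729.32 nm

The threshold wavelength is when the photon energy equals the work function:
hc/λ₀ = φ

Solving for λ₀:
λ₀ = hc/φ = (6.626×10⁻³⁴ J·s)(3×10⁸ m/s) / (1.7 eV × 1.602×10⁻¹⁹ J/eV)
λ₀ = 729.32 nm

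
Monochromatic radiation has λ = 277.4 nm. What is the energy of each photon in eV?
4.4695 eV

Using E = hf = hc/λ:

E = hc/λ = (6.626×10⁻³⁴ J·s)(3×10⁸ m/s) / (277.4×10⁻⁹ m)
E = 4.4695 eV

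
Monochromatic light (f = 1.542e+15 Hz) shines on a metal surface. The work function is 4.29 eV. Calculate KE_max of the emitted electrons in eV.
2.0872 eV

Using Einstein's photoelectric equation: KE_max = hf - φ

First, calculate the photon energy:
E_photon = hf = (6.626×10⁻³⁴ J·s)(1.542e+15 Hz)
E_photon = 6.3772 eV

Then, the maximum kinetic energy:
KE_max = E_photon - φ = 6.3772 eV - 4.29 eV = 2.0872 eV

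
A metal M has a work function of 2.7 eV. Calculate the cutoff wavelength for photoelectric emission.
459.20 nm

The threshold wavelength is when the photon energy equals the work function:
hc/λ₀ = φ

Solving for λ₀:
λ₀ = hc/φ = (6.626×10⁻³⁴ J·s)(3×10⁸ m/s) / (2.7 eV × 1.602×10⁻¹⁹ J/eV)
λ₀ = 459.20 nm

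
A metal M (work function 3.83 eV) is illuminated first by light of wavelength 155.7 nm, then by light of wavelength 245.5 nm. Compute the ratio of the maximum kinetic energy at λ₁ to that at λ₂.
3.3870

Using Einstein's equation: KE_max = hc/λ - φ

For λ₁ = 155.7 nm:
E₁ = hc/λ₁ = 7.9630 eV
KE₁ = E₁ - φ = 7.9630 - 3.83 = 4.1330 eV

For λ₂ = 245.5 nm:
E₂ = hc/λ₂ = 5.0503 eV
KE₂ = E₂ - φ = 5.0503 - 3.83 = 1.2203 eV

Ratio: KE₁/KE₂ = 4.1330/1.2203 = 3.3870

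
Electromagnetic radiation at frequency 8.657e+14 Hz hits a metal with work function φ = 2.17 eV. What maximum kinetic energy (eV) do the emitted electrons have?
1.4102 eV

Using Einstein's photoelectric equation: KE_max = hf - φ

First, calculate the photon energy:
E_photon = hf = (6.626×10⁻³⁴ J·s)(8.657e+14 Hz)
E_photon = 3.5802 eV

Then, the maximum kinetic energy:
KE_max = E_photon - φ = 3.5802 eV - 2.17 eV = 1.4102 eV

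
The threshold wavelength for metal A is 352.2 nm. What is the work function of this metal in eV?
3.52 eV

At the threshold wavelength, photon energy equals work function:
φ = hc/λ₀

Calculating:
φ = (6.626×10⁻³⁴ J·s)(3×10⁸ m/s) / (352.2×10⁻⁹ m)
φ = 3.52 eV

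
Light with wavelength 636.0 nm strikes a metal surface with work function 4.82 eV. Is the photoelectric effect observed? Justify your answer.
No

For photoemission, the photon energy must exceed the work function.

Photon energy: E = hc/λ = 1.9494 eV
Work function: φ = 4.82 eV

Since E_photon (1.9494 eV) < φ (4.82 eV), photoemission will NOT occur.
The threshold wavelength is λ₀ = hc/φ = 257.2 nm.
Since 636.0 nm > 257.2 nm, the photons lack sufficient energy.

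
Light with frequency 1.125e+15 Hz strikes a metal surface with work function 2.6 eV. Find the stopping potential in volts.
2.0526 V

The stopping potential V_s satisfies: eV_s = KE_max

First, find KE_max using Einstein's equation:
E_photon = hf = (6.626×10⁻³⁴ J·s)(1.125e+15 Hz) = 4.6526 eV
KE_max = E_photon - φ = 4.6526 - 2.6 = 2.0526 eV

Since eV_s = KE_max:
V_s = KE_max/e = 2.0526 V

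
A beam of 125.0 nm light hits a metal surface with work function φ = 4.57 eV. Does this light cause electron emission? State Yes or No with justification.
Yes

For photoemission, the photon energy must exceed the work function.

Photon energy: E = hc/λ = 9.9187 eV
Work function: φ = 4.57 eV

Since E_photon (9.9187 eV) > φ (4.57 eV), photoemission WILL occur.
The threshold wavelength is λ₀ = hc/φ = 271.3 nm.
Since 125.0 nm < 271.3 nm, the light has sufficient energy.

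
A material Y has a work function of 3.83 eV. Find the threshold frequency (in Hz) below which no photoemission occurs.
9.2609e+14 Hz

The threshold frequency is when the photon energy equals the work function:
hf₀ = φ

Solving for f₀:
f₀ = φ/h = (3.83 eV × 1.602×10⁻¹⁹ J/eV) / (6.626×10⁻³⁴ J·s)
f₀ = 9.2609e+14 Hz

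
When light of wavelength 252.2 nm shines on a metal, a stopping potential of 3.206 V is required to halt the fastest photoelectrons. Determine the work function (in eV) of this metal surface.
1.71 eV

The stopping potential gives the maximum kinetic energy: KE_max = eV_s = 3.206 eV

From Einstein's photoelectric equation: KE_max = hc/λ - φ
Rearranging: φ = hc/λ - KE_max

Calculate photon energy:
E_photon = hc/λ = (6.626×10⁻³⁴ J·s)(3×10⁸ m/s) / (252.2×10⁻⁹ m) = 4.9161 eV

Therefore:
φ = 4.9161 - 3.206 = 1.71 eV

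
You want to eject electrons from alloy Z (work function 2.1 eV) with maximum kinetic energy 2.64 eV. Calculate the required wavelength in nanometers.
261.57 nm

From Einstein's equation: KE_max = hc/λ - φ

Rearranging for λ:
hc/λ = KE_max + φ
λ = hc/(KE_max + φ)

Required photon energy:
E_photon = KE_max + φ = 2.64 + 2.1 = 4.74 eV

Required wavelength:
λ = hc/E_photon = (6.626×10⁻³⁴)(3×10⁸) / (4.74 × 1.602×10⁻¹⁹)
λ = 261.57 nm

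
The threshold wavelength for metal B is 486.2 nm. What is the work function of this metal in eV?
2.55 eV

At the threshold wavelength, photon energy equals work function:
φ = hc/λ₀

Calculating:
φ = (6.626×10⁻³⁴ J·s)(3×10⁸ m/s) / (486.2×10⁻⁹ m)
φ = 2.55 eV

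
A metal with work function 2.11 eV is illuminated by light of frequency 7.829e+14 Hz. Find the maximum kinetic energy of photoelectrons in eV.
1.1278 eV

Using Einstein's photoelectric equation: KE_max = hf - φ

First, calculate the photon energy:
E_photon = hf = (6.626×10⁻³⁴ J·s)(7.829e+14 Hz)
E_photon = 3.2378 eV

Then, the maximum kinetic energy:
KE_max = E_photon - φ = 3.2378 eV - 2.11 eV = 1.1278 eV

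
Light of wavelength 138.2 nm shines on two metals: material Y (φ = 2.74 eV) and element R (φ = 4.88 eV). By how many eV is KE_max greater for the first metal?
2.1400 eV

Using KE_max = hc/λ - φ for each metal:

Photon energy: E = hc/λ = 8.9714 eV

For material Y (φ₁ = 2.74 eV):
KE₁ = E - φ₁ = 8.9714 - 2.74 = 6.2314 eV

For element R (φ₂ = 4.88 eV):
KE₂ = E - φ₂ = 8.9714 - 4.88 = 4.0914 eV

Difference:
ΔKE = KE₁ - KE₂ = 6.2314 - 4.0914 = 2.1400 eV

Note: The difference equals the difference in work functions: 4.88 - 2.74 = 2.14 eV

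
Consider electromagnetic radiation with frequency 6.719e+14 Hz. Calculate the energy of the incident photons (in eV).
2.7788 eV

Using E = hf:

E = hf = (6.626×10⁻³⁴ J·s)(6.719e+14 Hz)
E = 2.7788 eV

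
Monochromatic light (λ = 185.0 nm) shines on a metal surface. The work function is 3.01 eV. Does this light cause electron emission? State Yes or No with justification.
Yes

For photoemission, the photon energy must exceed the work function.

Photon energy: E = hc/λ = 6.7018 eV
Work function: φ = 3.01 eV

Since E_photon (6.7018 eV) > φ (3.01 eV), photoemission WILL occur.
The threshold wavelength is λ₀ = hc/φ = 411.9 nm.
Since 185.0 nm < 411.9 nm, the light has sufficient energy.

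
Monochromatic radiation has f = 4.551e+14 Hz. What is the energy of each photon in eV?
1.8821 eV

Using E = hf:

E = hf = (6.626×10⁻³⁴ J·s)(4.551e+14 Hz)
E = 1.8821 eV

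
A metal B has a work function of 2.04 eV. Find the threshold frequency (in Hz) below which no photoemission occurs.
4.9327e+14 Hz

The threshold frequency is when the photon energy equals the work function:
hf₀ = φ

Solving for f₀:
f₀ = φ/h = (2.04 eV × 1.602×10⁻¹⁹ J/eV) / (6.626×10⁻³⁴ J·s)
f₀ = 4.9327e+14 Hz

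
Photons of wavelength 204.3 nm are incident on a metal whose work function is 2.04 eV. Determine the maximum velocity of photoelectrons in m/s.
1.1904e+06 m/s

First, find the maximum kinetic energy:
E_photon = hc/λ = 6.0687 eV
KE_max = E_photon - φ = 6.0687 - 2.04 = 4.0287 eV

Convert to Joules: KE_max = 4.0287 × 1.602×10⁻¹⁹ J = 6.4547e-19 J

Then use KE = ½mv² to find velocity:
v = √(2·KE/m) = √(2 × 6.4547e-19 J / 9.109e-31 kg)
v = 1.1904e+06 m/s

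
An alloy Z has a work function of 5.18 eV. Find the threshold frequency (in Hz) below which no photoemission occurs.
1.2525e+15 Hz

The threshold frequency is when the photon energy equals the work function:
hf₀ = φ

Solving for f₀:
f₀ = φ/h = (5.18 eV × 1.602×10⁻¹⁹ J/eV) / (6.626×10⁻³⁴ J·s)
f₀ = 1.2525e+15 Hz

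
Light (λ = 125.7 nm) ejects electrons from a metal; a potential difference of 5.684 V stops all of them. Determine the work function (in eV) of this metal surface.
4.18 eV

The stopping potential gives the maximum kinetic energy: KE_max = eV_s = 5.684 eV

From Einstein's photoelectric equation: KE_max = hc/λ - φ
Rearranging: φ = hc/λ - KE_max

Calculate photon energy:
E_photon = hc/λ = (6.626×10⁻³⁴ J·s)(3×10⁸ m/s) / (125.7×10⁻⁹ m) = 9.8635 eV

Therefore:
φ = 9.8635 - 5.684 = 4.18 eV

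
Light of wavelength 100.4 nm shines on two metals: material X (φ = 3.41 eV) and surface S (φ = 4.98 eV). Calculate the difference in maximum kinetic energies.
1.5700 eV

Using KE_max = hc/λ - φ for each metal:

Photon energy: E = hc/λ = 12.3490 eV

For material X (φ₁ = 3.41 eV):
KE₁ = E - φ₁ = 12.3490 - 3.41 = 8.9390 eV

For surface S (φ₂ = 4.98 eV):
KE₂ = E - φ₂ = 12.3490 - 4.98 = 7.3690 eV

Difference:
ΔKE = KE₁ - KE₂ = 8.9390 - 7.3690 = 1.5700 eV

Note: The difference equals the difference in work functions: 4.98 - 3.41 = 1.57 eV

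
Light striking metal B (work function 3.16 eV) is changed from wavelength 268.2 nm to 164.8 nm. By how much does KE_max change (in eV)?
2.9005 eV

Using Einstein's equation: KE_max = hc/λ - φ

For λ₁ = 268.2 nm:
KE₁ = hc/λ₁ - φ = 4.6228 - 3.16 = 1.4628 eV

For λ₂ = 164.8 nm:
KE₂ = hc/λ₂ - φ = 7.5233 - 3.16 = 4.3633 eV

Change in KE:
ΔKE = KE₂ - KE₁ = 4.3633 - 1.4628 = 2.9005 eV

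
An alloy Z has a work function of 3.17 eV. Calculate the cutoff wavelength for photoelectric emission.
391.12 nm

The threshold wavelength is when the photon energy equals the work function:
hc/λ₀ = φ

Solving for λ₀:
λ₀ = hc/φ = (6.626×10⁻³⁴ J·s)(3×10⁸ m/s) / (3.17 eV × 1.602×10⁻¹⁹ J/eV)
λ₀ = 391.12 nm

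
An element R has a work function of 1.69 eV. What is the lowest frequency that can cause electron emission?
4.0864e+14 Hz

The threshold frequency is when the photon energy equals the work function:
hf₀ = φ

Solving for f₀:
f₀ = φ/h = (1.69 eV × 1.602×10⁻¹⁹ J/eV) / (6.626×10⁻³⁴ J·s)
f₀ = 4.0864e+14 Hz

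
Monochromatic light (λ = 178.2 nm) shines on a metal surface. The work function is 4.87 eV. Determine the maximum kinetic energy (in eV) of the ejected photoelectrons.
2.0876 eV

Using Einstein's photoelectric equation: KE_max = hf - φ = hc/λ - φ

First, calculate the photon energy:
E_photon = hc/λ = (6.626×10⁻³⁴ J·s)(3×10⁸ m/s) / (178.2×10⁻⁹ m)
E_photon = 6.9576 eV

Then, the maximum kinetic energy:
KE_max = E_photon - φ = 6.9576 eV - 4.87 eV = 2.0876 eV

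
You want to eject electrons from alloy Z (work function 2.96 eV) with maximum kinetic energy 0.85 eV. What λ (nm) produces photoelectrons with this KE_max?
325.42 nm

From Einstein's equation: KE_max = hc/λ - φ

Rearranging for λ:
hc/λ = KE_max + φ
λ = hc/(KE_max + φ)

Required photon energy:
E_photon = KE_max + φ = 0.85 + 2.96 = 3.81 eV

Required wavelength:
λ = hc/E_photon = (6.626×10⁻³⁴)(3×10⁸) / (3.81 × 1.602×10⁻¹⁹)
λ = 325.42 nm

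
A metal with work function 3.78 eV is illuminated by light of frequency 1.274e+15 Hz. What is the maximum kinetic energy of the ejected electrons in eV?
1.4888 eV

Using Einstein's photoelectric equation: KE_max = hf - φ

First, calculate the photon energy:
E_photon = hf = (6.626×10⁻³⁴ J·s)(1.274e+15 Hz)
E_photon = 5.2688 eV

Then, the maximum kinetic energy:
KE_max = E_photon - φ = 5.2688 eV - 3.78 eV = 1.4888 eV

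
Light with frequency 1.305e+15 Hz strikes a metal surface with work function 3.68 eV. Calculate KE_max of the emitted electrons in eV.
1.7170 eV

Using Einstein's photoelectric equation: KE_max = hf - φ

First, calculate the photon energy:
E_photon = hf = (6.626×10⁻³⁴ J·s)(1.305e+15 Hz)
E_photon = 5.3970 eV

Then, the maximum kinetic energy:
KE_max = E_photon - φ = 5.3970 eV - 3.68 eV = 1.7170 eV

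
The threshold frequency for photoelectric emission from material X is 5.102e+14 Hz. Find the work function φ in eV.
2.11 eV

At the threshold frequency, photon energy equals work function:
φ = hf₀

Calculating:
φ = (6.626×10⁻³⁴ J·s)(5.102e+14 Hz)
φ = 2.11 eV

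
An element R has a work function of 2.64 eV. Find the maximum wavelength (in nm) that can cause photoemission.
469.64 nm

The threshold wavelength is when the photon energy equals the work function:
hc/λ₀ = φ

Solving for λ₀:
λ₀ = hc/φ = (6.626×10⁻³⁴ J·s)(3×10⁸ m/s) / (2.64 eV × 1.602×10⁻¹⁹ J/eV)
λ₀ = 469.64 nm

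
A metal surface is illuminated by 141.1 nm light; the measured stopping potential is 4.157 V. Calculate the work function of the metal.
4.63 eV

The stopping potential gives the maximum kinetic energy: KE_max = eV_s = 4.157 eV

From Einstein's photoelectric equation: KE_max = hc/λ - φ
Rearranging: φ = hc/λ - KE_max

Calculate photon energy:
E_photon = hc/λ = (6.626×10⁻³⁴ J·s)(3×10⁸ m/s) / (141.1×10⁻⁹ m) = 8.7870 eV

Therefore:
φ = 8.7870 - 4.157 = 4.63 eV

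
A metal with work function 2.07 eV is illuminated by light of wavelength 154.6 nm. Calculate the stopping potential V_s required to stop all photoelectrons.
5.9497 V

The stopping potential V_s satisfies: eV_s = KE_max

First, find KE_max using Einstein's equation:
E_photon = hc/λ = 8.0197 eV
KE_max = E_photon - φ = 8.0197 - 2.07 = 5.9497 eV

Since eV_s = KE_max:
V_s = KE_max/e = 5.9497 V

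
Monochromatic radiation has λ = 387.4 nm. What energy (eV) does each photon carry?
3.2004 eV

Using E = hf = hc/λ:

E = hc/λ = (6.626×10⁻³⁴ J·s)(3×10⁸ m/s) / (387.4×10⁻⁹ m)
E = 3.2004 eV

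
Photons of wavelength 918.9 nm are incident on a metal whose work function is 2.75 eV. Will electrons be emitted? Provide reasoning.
No

For photoemission, the photon energy must exceed the work function.

Photon energy: E = hc/λ = 1.3493 eV
Work function: φ = 2.75 eV

Since E_photon (1.3493 eV) < φ (2.75 eV), photoemission will NOT occur.
The threshold wavelength is λ₀ = hc/φ = 450.9 nm.
Since 918.9 nm > 450.9 nm, the photons lack sufficient energy.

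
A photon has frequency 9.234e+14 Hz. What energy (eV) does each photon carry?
3.8189 eV

Using E = hf:

E = hf = (6.626×10⁻³⁴ J·s)(9.234e+14 Hz)
E = 3.8189 eV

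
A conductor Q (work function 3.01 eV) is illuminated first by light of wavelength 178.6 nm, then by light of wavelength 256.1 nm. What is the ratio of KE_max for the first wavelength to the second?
2.1472

Using Einstein's equation: KE_max = hc/λ - φ

For λ₁ = 178.6 nm:
E₁ = hc/λ₁ = 6.9420 eV
KE₁ = E₁ - φ = 6.9420 - 3.01 = 3.9320 eV

For λ₂ = 256.1 nm:
E₂ = hc/λ₂ = 4.8412 eV
KE₂ = E₂ - φ = 4.8412 - 3.01 = 1.8312 eV

Ratio: KE₁/KE₂ = 3.9320/1.8312 = 2.1472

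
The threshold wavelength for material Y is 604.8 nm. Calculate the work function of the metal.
2.05 eV

At the threshold wavelength, photon energy equals work function:
φ = hc/λ₀

Calculating:
φ = (6.626×10⁻³⁴ J·s)(3×10⁸ m/s) / (604.8×10⁻⁹ m)
φ = 2.05 eV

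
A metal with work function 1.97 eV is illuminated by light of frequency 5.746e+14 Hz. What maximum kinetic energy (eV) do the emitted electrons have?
0.4064 eV

Using Einstein's photoelectric equation: KE_max = hf - φ

First, calculate the photon energy:
E_photon = hf = (6.626×10⁻³⁴ J·s)(5.746e+14 Hz)
E_photon = 2.3764 eV

Then, the maximum kinetic energy:
KE_max = E_photon - φ = 2.3764 eV - 1.97 eV = 0.4064 eV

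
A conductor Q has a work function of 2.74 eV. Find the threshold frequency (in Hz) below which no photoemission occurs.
6.6253e+14 Hz

The threshold frequency is when the photon energy equals the work function:
hf₀ = φ

Solving for f₀:
f₀ = φ/h = (2.74 eV × 1.602×10⁻¹⁹ J/eV) / (6.626×10⁻³⁴ J·s)
f₀ = 6.6253e+14 Hz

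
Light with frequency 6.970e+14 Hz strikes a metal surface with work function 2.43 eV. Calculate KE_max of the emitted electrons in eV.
0.4526 eV

Using Einstein's photoelectric equation: KE_max = hf - φ

First, calculate the photon energy:
E_photon = hf = (6.626×10⁻³⁴ J·s)(6.970e+14 Hz)
E_photon = 2.8826 eV

Then, the maximum kinetic energy:
KE_max = E_photon - φ = 2.8826 eV - 2.43 eV = 0.4526 eV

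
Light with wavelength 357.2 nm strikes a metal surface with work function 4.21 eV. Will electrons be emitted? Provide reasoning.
No

For photoemission, the photon energy must exceed the work function.

Photon energy: E = hc/λ = 3.4710 eV
Work function: φ = 4.21 eV

Since E_photon (3.4710 eV) < φ (4.21 eV), photoemission will NOT occur.
The threshold wavelength is λ₀ = hc/φ = 294.5 nm.
Since 357.2 nm > 294.5 nm, the photons lack sufficient energy.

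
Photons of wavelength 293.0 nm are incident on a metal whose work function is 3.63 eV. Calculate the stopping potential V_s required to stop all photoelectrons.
0.6015 V

The stopping potential V_s satisfies: eV_s = KE_max

First, find KE_max using Einstein's equation:
E_photon = hc/λ = 4.2315 eV
KE_max = E_photon - φ = 4.2315 - 3.63 = 0.6015 eV

Since eV_s = KE_max:
V_s = KE_max/e = 0.6015 V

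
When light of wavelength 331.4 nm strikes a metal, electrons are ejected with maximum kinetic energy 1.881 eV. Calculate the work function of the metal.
1.86 eV

From Einstein's photoelectric equation: KE_max = hf - φ = hc/λ - φ

Rearranging for φ:
φ = hc/λ - KE_max

Calculate photon energy:
E_photon = hc/λ = 3.7412 eV

Therefore:
φ = 3.7412 - 1.881 = 1.86 eV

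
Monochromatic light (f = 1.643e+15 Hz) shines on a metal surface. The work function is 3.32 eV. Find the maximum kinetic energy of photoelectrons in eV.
3.4749 eV

Using Einstein's photoelectric equation: KE_max = hf - φ

First, calculate the photon energy:
E_photon = hf = (6.626×10⁻³⁴ J·s)(1.643e+15 Hz)
E_photon = 6.7949 eV

Then, the maximum kinetic energy:
KE_max = E_photon - φ = 6.7949 eV - 3.32 eV = 3.4749 eV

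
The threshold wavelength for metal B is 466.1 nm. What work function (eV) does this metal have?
2.66 eV

At the threshold wavelength, photon energy equals work function:
φ = hc/λ₀

Calculating:
φ = (6.626×10⁻³⁴ J·s)(3×10⁸ m/s) / (466.1×10⁻⁹ m)
φ = 2.66 eV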